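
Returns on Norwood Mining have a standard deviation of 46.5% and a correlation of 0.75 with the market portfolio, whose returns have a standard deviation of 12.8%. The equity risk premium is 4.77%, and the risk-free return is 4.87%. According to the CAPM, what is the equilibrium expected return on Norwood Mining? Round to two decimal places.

β = ρ × σ_i / σ_m = 0.75 × 46.5% / 12.8% = 2.7246
E(R) = 4.87% + 2.7246 × 4.77% = 17.87%

17.87%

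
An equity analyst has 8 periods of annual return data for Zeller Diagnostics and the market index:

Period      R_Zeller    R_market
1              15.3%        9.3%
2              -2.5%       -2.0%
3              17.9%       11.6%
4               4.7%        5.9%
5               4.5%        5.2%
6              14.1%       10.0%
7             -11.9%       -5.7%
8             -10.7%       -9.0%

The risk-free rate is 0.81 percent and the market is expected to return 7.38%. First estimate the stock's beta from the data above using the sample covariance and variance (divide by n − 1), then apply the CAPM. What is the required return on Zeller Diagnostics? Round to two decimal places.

10.37%

Mean R_i = (15.3 − 2.5 + 17.9 + 4.7 + 4.5 + 14.1 − 11.9 − 10.7) / 8 = 3.9250%
Mean R_m = (9.3 − 2.0 + 11.6 + 5.9 + 5.2 + 10.0 − 5.7 − 9.0) / 8 = 3.1625%
Σ(R_i − R̄_i)(R_m − R̄_m) = 611.8875  ⇒  Cov = 611.8875 / 7 = 87.4125
Σ(R_m − R̄_m)² = 420.3788  ⇒  Var(R_m) = 420.3788 / 7 = 60.0541
β = Cov / Var(R_m) = 87.4125 / 60.0541 = 1.4556
MRP = 7.38% − 0.81% = 6.57%
E(R) = R_f + β × MRP = 0.81% + 1.4556 × 6.57% = 10.37%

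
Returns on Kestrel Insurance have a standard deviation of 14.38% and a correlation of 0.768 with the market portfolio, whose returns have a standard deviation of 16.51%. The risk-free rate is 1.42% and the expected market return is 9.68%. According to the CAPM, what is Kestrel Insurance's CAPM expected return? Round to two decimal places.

6.95%

β = ρ × σ_i / σ_m = 0.768 × 14.38% / 16.51% = 0.6689
MRP = 9.68% − 1.42% = 8.26%
E(R) = 1.42% + 0.6689 × 8.26% = 6.95%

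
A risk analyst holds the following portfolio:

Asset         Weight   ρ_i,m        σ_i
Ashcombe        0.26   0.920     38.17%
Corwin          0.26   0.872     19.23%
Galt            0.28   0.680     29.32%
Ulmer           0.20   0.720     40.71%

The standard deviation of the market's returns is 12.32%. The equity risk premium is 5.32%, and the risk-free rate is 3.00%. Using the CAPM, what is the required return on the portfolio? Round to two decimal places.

13.77%

β_Ashcombe = 0.920 × 38.17% / 12.32% = 2.8504
β_Corwin = 0.872 × 19.23% / 12.32% = 1.3611
β_Galt = 0.680 × 29.32% / 12.32% = 1.6183
β_Ulmer = 0.720 × 40.71% / 12.32% = 2.3792
β_P = Σ w_i β_i = 0.26×2.8504 + 0.26×1.3611 + 0.28×1.6183 + 0.20×2.3792 = 2.0240
E(R_P) = R_f + β_P × MRP = 3.00% + 2.0240 × 5.32% = 13.77%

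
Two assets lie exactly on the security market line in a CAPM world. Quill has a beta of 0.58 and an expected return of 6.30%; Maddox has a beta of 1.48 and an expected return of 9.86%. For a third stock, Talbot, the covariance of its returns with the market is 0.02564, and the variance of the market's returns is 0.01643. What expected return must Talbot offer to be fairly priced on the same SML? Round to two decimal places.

10.18%

MRP = (9.86% − 6.30%) / (1.48 − 0.58) = 3.9556%
R_f = 6.30% − 0.58 × 3.9556% = 4.0058%
β_Talbot = Cov / Var(R_m) = 0.02564 / 0.01643 = 1.5606
E(R_Talbot) = R_f + β × MRP = 4.0058% + 1.5606 × 3.9556% = 10.18%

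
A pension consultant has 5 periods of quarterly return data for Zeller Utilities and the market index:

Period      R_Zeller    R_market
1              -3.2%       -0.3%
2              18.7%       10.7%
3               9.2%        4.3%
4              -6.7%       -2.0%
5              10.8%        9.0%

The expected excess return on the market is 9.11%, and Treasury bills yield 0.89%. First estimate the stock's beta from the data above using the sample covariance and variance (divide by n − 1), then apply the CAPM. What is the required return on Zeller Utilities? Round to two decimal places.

Mean R_i = (-3.2 + 18.7 + 9.2 − 6.7 + 10.8) / 5 = 5.7600%
Mean R_m = (-0.3 + 10.7 + 4.3 − 2.0 + 9.0) / 5 = 4.3400%
Σ(R_i − R̄_i)(R_m − R̄_m) = 226.2180  ⇒  Cov = 226.2180 / 4 = 56.5545
Σ(R_m − R̄_m)² = 123.8920  ⇒  Var(R_m) = 123.8920 / 4 = 30.9730
β = Cov / Var(R_m) = 56.5545 / 30.9730 = 1.8259
E(R) = R_f + β × MRP = 0.89% + 1.8259 × 9.11% = 17.52%

17.52%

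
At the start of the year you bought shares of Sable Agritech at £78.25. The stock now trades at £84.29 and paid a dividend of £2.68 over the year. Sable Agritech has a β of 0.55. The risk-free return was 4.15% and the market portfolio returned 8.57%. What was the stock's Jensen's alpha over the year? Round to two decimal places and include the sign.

Realised HPR = (P1 + D1 − P0) / P0 = (84.29 + 2.68 − 78.25) / 78.25 = 8.72 / 78.25 = 11.1438%
MRP = 8.57% − 4.15% = 4.42%
CAPM required = R_f + β·MRP = 4.15% + 0.55 × 4.42% = 6.5810%
α = realised − required = 11.1438% − 6.5810% = +4.56%

+4.56%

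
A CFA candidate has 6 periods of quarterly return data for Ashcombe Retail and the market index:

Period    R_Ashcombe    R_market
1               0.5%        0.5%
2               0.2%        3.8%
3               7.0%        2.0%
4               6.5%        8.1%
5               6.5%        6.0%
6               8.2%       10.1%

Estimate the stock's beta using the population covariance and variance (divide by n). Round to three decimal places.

0.633

Mean R_i = (0.5 + 0.2 + 7.0 + 6.5 + 6.5 + 8.2) / 6 = 4.8167%
Mean R_m = (0.5 + 3.8 + 2.0 + 8.1 + 6.0 + 10.1) / 6 = 5.0833%
Σ(R_i − R̄_i)(R_m − R̄_m) = 42.5717  ⇒  Cov = 42.5717 / 6 = 7.0953
Σ(R_m − R̄_m)² = 67.2683  ⇒  Var(R_m) = 67.2683 / 6 = 11.2114
β = Cov / Var(R_m) = 7.0953 / 11.2114 = 0.6329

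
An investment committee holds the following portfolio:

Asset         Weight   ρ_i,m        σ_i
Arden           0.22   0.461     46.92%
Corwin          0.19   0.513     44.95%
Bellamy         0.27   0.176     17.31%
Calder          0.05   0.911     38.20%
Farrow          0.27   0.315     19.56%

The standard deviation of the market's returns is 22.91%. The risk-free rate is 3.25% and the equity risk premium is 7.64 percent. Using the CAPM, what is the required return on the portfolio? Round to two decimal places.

β_Arden = 0.461 × 46.92% / 22.91% = 0.9441
β_Corwin = 0.513 × 44.95% / 22.91% = 1.0065
β_Bellamy = 0.176 × 17.31% / 22.91% = 0.1330
β_Calder = 0.911 × 38.20% / 22.91% = 1.5190
β_Farrow = 0.315 × 19.56% / 22.91% = 0.2689
β_P = Σ w_i β_i = 0.22×0.9441 + 0.19×1.0065 + 0.27×0.1330 + 0.05×1.5190 + 0.27×0.2689 = 0.5834
E(R_P) = R_f + β_P × MRP = 3.25% + 0.5834 × 7.64% = 7.71%

7.71%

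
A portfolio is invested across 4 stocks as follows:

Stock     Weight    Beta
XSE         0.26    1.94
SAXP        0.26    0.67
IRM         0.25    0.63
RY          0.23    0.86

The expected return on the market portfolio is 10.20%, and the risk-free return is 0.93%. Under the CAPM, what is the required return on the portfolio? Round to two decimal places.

β_P = Σ w_i β_i = 0.26×1.94 + 0.26×0.67 + 0.25×0.63 + 0.23×0.86 = 1.0339
MRP = 10.20% − 0.93% = 9.27%
E(R_P) = R_f + β_P × MRP = 0.93% + 1.0339 × 9.27% = 10.51%

10.51%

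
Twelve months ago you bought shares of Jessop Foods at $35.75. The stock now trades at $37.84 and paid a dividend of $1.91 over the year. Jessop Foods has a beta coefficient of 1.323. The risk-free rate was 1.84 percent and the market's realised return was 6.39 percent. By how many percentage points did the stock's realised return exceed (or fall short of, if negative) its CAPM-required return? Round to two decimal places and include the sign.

Realised HPR = (P1 + D1 − P0) / P0 = (37.84 + 1.91 − 35.75) / 35.75 = 4.00 / 35.75 = 11.1888%
MRP = 6.39% − 1.84% = 4.55%
CAPM required = R_f + β·MRP = 1.84% + 1.323 × 4.55% = 7.85965%
α = realised − required = 11.1888% − 7.85965% = +3.33%

+3.33%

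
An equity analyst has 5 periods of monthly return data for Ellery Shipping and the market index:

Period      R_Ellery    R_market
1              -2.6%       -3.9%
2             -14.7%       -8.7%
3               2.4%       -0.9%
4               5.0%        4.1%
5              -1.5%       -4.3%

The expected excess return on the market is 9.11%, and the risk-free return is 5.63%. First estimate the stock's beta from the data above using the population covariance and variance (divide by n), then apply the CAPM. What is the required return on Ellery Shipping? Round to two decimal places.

19.03%

Mean R_i = (-2.6 − 14.7 + 2.4 + 5.0 − 1.5) / 5 = -2.2800%
Mean R_m = (-3.9 − 8.7 − 0.9 + 4.1 − 4.3) / 5 = -2.7400%
Σ(R_i − R̄_i)(R_m − R̄_m) = 131.5840  ⇒  Cov = 131.5840 / 5 = 26.3168
Σ(R_m − R̄_m)² = 89.4720  ⇒  Var(R_m) = 89.4720 / 5 = 17.8944
β = Cov / Var(R_m) = 26.3168 / 17.8944 = 1.4707
E(R) = R_f + β × MRP = 5.63% + 1.4707 × 9.11% = 19.03%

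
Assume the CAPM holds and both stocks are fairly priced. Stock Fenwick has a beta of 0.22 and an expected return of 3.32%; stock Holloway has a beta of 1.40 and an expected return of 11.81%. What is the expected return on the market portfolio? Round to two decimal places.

8.93%

Both satisfy E(R) = R_f + β·MRP, so the slope of the SML is
MRP = (11.81% − 3.32%) / (1.40 − 0.22) = 8.49% / 1.18 = 7.1949%
R_f = E(R_Fenwick) − β_Fenwick·MRP = 3.32% − 0.22 × 7.1949% = 1.7371%
E(R_m) = R_f + MRP = 1.7371% + 7.1949% = 8.93%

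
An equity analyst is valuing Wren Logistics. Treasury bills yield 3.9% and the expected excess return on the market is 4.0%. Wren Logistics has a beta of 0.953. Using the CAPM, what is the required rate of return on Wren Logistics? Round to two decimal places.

7.71%

E(R) = R_f + β × MRP = 3.9% + 0.953 × 4.0% = 7.71%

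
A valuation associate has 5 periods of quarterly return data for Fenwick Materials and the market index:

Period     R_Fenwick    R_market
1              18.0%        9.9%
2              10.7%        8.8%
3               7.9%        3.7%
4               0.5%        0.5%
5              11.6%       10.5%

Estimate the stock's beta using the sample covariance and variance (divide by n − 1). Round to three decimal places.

1.285

Mean R_i = (18.0 + 10.7 + 7.9 + 0.5 + 11.6) / 5 = 9.7400%
Mean R_m = (9.9 + 8.8 + 3.7 + 0.5 + 10.5) / 5 = 6.6800%
Σ(R_i − R̄_i)(R_m − R̄_m) = 98.3240  ⇒  Cov = 98.3240 / 4 = 24.5810
Σ(R_m − R̄_m)² = 76.5280  ⇒  Var(R_m) = 76.5280 / 4 = 19.1320
β = Cov / Var(R_m) = 24.5810 / 19.1320 = 1.2848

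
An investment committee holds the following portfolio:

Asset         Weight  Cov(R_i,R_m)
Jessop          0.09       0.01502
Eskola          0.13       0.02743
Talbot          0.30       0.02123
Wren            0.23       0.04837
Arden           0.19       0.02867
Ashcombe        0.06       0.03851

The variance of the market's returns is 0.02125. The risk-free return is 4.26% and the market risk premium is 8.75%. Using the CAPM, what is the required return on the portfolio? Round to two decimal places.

β_Jessop = 0.01502 / 0.02125 = 0.7068
β_Eskola = 0.02743 / 0.02125 = 1.2908
β_Talbot = 0.02123 / 0.02125 = 0.9991
β_Wren = 0.04837 / 0.02125 = 2.2762
β_Arden = 0.02867 / 0.02125 = 1.3492
β_Ashcombe = 0.03851 / 0.02125 = 1.8122
β_P = Σ w_i β_i = 0.09×0.7068 + 0.13×1.2908 + 0.30×0.9991 + 0.23×2.2762 + 0.19×1.3492 + 0.06×1.8122 = 1.4198
E(R_P) = R_f + β_P × MRP = 4.26% + 1.4198 × 8.75% = 16.68%

16.68%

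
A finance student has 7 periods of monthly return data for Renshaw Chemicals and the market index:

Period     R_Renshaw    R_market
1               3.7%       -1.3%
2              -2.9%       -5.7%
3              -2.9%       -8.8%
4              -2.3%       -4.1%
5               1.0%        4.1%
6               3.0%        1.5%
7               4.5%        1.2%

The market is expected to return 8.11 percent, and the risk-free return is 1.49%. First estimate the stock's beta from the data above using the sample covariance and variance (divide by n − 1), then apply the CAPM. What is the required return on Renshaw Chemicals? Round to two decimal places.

5.13%

Mean R_i = (3.7 − 2.9 − 2.9 − 2.3 + 1.0 + 3.0 + 4.5) / 7 = 0.5857%
Mean R_m = (-1.3 − 5.7 − 8.8 − 4.1 + 4.1 + 1.5 + 1.2) / 7 = -1.8714%
Σ(R_i − R̄_i)(R_m − R̄_m) = 68.3429  ⇒  Cov = 68.3429 / 6 = 11.3905
Σ(R_m − R̄_m)² = 124.4143  ⇒  Var(R_m) = 124.4143 / 6 = 20.7357
β = Cov / Var(R_m) = 11.3905 / 20.7357 = 0.5493
MRP = 8.11% − 1.49% = 6.62%
E(R) = R_f + β × MRP = 1.49% + 0.5493 × 6.62% = 5.13%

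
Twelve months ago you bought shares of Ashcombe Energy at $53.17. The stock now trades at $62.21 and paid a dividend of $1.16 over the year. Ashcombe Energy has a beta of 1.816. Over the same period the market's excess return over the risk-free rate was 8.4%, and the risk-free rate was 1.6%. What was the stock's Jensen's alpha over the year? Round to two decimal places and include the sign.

Realised HPR = (P1 + D1 − P0) / P0 = (62.21 + 1.16 − 53.17) / 53.17 = 10.20 / 53.17 = 19.1838%
CAPM required = R_f + β·MRP = 1.6% + 1.816 × 8.4% = 16.8544%
α = realised − required = 19.1838% − 16.8544% = +2.33%

+2.33%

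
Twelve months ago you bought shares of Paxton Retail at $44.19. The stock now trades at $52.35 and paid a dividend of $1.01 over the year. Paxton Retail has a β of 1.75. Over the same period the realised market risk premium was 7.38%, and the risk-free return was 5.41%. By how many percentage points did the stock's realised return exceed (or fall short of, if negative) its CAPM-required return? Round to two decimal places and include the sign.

Realised HPR = (P1 + D1 − P0) / P0 = (52.35 + 1.01 − 44.19) / 44.19 = 9.17 / 44.19 = 20.7513%
CAPM required = R_f + β·MRP = 5.41% + 1.75 × 7.38% = 18.3250%
α = realised − required = 20.7513% − 18.3250% = +2.43%

+2.43%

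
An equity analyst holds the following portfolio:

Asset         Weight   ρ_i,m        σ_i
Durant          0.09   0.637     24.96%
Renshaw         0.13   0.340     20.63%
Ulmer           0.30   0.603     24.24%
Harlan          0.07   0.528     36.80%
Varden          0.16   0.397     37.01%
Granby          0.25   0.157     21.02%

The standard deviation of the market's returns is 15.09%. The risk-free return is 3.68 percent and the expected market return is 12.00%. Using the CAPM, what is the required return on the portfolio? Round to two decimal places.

9.89%

β_Durant = 0.637 × 24.96% / 15.09% = 1.0536
β_Renshaw = 0.340 × 20.63% / 15.09% = 0.4648
β_Ulmer = 0.603 × 24.24% / 15.09% = 0.9686
β_Harlan = 0.528 × 36.80% / 15.09% = 1.2876
β_Varden = 0.397 × 37.01% / 15.09% = 0.9737
β_Granby = 0.157 × 21.02% / 15.09% = 0.2187
β_P = Σ w_i β_i = 0.09×1.0536 + 0.13×0.4648 + 0.30×0.9686 + 0.07×1.2876 + 0.16×0.9737 + 0.25×0.2187 = 0.7464
MRP = 12.00% − 3.68% = 8.32%
E(R_P) = R_f + β_P × MRP = 3.68% + 0.7464 × 8.32% = 9.89%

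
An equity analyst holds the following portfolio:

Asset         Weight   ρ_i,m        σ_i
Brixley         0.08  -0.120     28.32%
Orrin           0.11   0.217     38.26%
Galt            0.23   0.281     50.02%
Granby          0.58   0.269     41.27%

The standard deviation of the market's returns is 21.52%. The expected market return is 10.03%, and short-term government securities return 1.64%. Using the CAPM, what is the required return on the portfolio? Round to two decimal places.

β_Brixley = -0.120 × 28.32% / 21.52% = -0.1579
β_Orrin = 0.217 × 38.26% / 21.52% = 0.3858
β_Galt = 0.281 × 50.02% / 21.52% = 0.6531
β_Granby = 0.269 × 41.27% / 21.52% = 0.5159
β_P = Σ w_i β_i = 0.08×-0.1579 + 0.11×0.3858 + 0.23×0.6531 + 0.58×0.5159 = 0.4792
MRP = 10.03% − 1.64% = 8.39%
E(R_P) = R_f + β_P × MRP = 1.64% + 0.4792 × 8.39% = 5.66%

5.66%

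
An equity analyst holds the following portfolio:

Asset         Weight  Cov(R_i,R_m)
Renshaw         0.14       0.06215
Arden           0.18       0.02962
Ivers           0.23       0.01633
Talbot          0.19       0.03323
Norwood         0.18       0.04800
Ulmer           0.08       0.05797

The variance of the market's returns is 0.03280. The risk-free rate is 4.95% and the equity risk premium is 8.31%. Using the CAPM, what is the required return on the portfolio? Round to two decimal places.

β_Renshaw = 0.06215 / 0.03280 = 1.8948
β_Arden = 0.02962 / 0.03280 = 0.9030
β_Ivers = 0.01633 / 0.03280 = 0.4979
β_Talbot = 0.03323 / 0.03280 = 1.0131
β_Norwood = 0.04800 / 0.03280 = 1.4634
β_Ulmer = 0.05797 / 0.03280 = 1.7674
β_P = Σ w_i β_i = 0.14×1.8948 + 0.18×0.9030 + 0.23×0.4979 + 0.19×1.0131 + 0.18×1.4634 + 0.08×1.7674 = 1.1396
E(R_P) = R_f + β_P × MRP = 4.95% + 1.1396 × 8.31% = 14.42%

14.42%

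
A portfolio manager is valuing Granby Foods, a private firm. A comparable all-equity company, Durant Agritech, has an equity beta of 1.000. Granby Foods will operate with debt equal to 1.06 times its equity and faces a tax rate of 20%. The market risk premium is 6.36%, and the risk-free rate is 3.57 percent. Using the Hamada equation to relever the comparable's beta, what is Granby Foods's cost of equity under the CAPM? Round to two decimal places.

β_L = β_U × [1 + (1 − t)(D/E)] = 1.000 × [1 + (1 − 0.20) × 1.06]
    = 1.000 × [1 + 0.80 × 1.06] = 1.000 × 1.8480 = 1.8480
E(R) = R_f + β_L × MRP = 3.57% + 1.8480 × 6.36% = 15.32%

15.32%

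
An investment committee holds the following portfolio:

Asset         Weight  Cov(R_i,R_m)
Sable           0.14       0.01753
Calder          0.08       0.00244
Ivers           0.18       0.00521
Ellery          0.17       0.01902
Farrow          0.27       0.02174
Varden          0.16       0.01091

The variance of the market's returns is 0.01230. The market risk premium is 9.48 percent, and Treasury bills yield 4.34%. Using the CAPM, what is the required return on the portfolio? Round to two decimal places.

15.47%

β_Sable = 0.01753 / 0.01230 = 1.4252
β_Calder = 0.00244 / 0.01230 = 0.1984
β_Ivers = 0.00521 / 0.01230 = 0.4236
β_Ellery = 0.01902 / 0.01230 = 1.5463
β_Farrow = 0.02174 / 0.01230 = 1.7675
β_Varden = 0.01091 / 0.01230 = 0.8870
β_P = Σ w_i β_i = 0.14×1.4252 + 0.08×0.1984 + 0.18×0.4236 + 0.17×1.5463 + 0.27×1.7675 + 0.16×0.8870 = 1.1737
E(R_P) = R_f + β_P × MRP = 4.34% + 1.1737 × 9.48% = 15.47%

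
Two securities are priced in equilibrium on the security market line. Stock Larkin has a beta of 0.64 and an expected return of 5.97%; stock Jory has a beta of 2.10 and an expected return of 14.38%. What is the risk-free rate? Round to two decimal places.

2.28%

Both satisfy E(R) = R_f + β·MRP, so the slope of the SML is
MRP = (14.38% − 5.97%) / (2.10 − 0.64) = 8.41% / 1.46 = 5.7603%
R_f = E(R_Larkin) − β_Larkin·MRP = 5.97% − 0.64 × 5.7603% = 2.2834%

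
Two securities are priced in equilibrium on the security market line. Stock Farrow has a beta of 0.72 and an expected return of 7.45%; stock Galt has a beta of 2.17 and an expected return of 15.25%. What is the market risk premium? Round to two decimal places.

5.38%

Both satisfy E(R) = R_f + β·MRP, so the slope of the SML is
MRP = (15.25% − 7.45%) / (2.17 − 0.72) = 7.80% / 1.45 = 5.3793%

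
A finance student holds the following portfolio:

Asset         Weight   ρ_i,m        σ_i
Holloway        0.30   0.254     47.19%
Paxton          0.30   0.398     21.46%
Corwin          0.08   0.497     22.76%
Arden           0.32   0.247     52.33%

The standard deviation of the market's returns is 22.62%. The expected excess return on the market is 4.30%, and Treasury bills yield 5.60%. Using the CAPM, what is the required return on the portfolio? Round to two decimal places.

β_Holloway = 0.254 × 47.19% / 22.62% = 0.5299
β_Paxton = 0.398 × 21.46% / 22.62% = 0.3776
β_Corwin = 0.497 × 22.76% / 22.62% = 0.5001
β_Arden = 0.247 × 52.33% / 22.62% = 0.5714
β_P = Σ w_i β_i = 0.30×0.5299 + 0.30×0.3776 + 0.08×0.5001 + 0.32×0.5714 = 0.4951
E(R_P) = R_f + β_P × MRP = 5.60% + 0.4951 × 4.30% = 7.73%

7.73%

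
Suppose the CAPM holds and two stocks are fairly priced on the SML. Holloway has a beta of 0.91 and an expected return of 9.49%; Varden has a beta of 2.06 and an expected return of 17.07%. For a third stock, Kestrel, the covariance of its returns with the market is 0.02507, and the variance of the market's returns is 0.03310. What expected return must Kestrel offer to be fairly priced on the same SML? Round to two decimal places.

8.48%

MRP = (17.07% − 9.49%) / (2.06 − 0.91) = 6.5913%
R_f = 9.49% − 0.91 × 6.5913% = 3.4919%
β_Kestrel = Cov / Var(R_m) = 0.02507 / 0.03310 = 0.7574
E(R_Kestrel) = R_f + β × MRP = 3.4919% + 0.7574 × 6.5913% = 8.48%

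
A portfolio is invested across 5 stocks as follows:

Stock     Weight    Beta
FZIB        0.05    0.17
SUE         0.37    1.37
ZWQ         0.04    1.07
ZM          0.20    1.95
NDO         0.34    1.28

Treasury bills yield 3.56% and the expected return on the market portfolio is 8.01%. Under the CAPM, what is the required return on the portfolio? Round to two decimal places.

β_P = Σ w_i β_i = 0.05×0.17 + 0.37×1.37 + 0.04×1.07 + 0.20×1.95 + 0.34×1.28 = 1.3834
MRP = 8.01% − 3.56% = 4.45%
E(R_P) = R_f + β_P × MRP = 3.56% + 1.3834 × 4.45% = 9.72%

9.72%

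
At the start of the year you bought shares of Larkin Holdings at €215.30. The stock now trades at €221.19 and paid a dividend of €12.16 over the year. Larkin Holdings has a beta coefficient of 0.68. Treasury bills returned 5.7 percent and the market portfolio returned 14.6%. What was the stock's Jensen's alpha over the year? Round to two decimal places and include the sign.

-3.37%

Realised HPR = (P1 + D1 − P0) / P0 = (221.19 + 12.16 − 215.30) / 215.30 = 18.05 / 215.30 = 8.3837%
MRP = 14.6% − 5.7% = 8.90%
CAPM required = R_f + β·MRP = 5.7% + 0.68 × 8.9% = 11.7520%
α = realised − required = 8.3837% − 11.7520% = -3.37%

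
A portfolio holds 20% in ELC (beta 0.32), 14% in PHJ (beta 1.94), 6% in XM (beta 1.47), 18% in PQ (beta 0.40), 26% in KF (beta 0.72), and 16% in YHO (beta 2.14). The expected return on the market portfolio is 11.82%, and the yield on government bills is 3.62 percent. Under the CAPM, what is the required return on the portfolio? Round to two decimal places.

β_P = Σ w_i β_i = 0.20×0.32 + 0.14×1.94 + 0.06×1.47 + 0.18×0.40 + 0.26×0.72 + 0.16×2.14 = 1.0254
MRP = 11.82% − 3.62% = 8.20%
E(R_P) = R_f + β_P × MRP = 3.62% + 1.0254 × 8.20% = 12.03%

12.03%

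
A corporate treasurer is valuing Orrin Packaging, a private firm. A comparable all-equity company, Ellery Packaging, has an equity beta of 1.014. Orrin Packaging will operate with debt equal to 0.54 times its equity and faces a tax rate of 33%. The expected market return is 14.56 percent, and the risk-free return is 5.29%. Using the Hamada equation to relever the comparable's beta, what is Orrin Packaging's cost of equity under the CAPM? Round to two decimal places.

β_L = β_U × [1 + (1 − t)(D/E)] = 1.014 × [1 + (1 − 0.33) × 0.54]
    = 1.014 × [1 + 0.67 × 0.54] = 1.014 × 1.3618 = 1.3809
MRP = 14.56% − 5.29% = 9.27%
E(R) = R_f + β_L × MRP = 5.29% + 1.3809 × 9.27% = 18.09%

18.09%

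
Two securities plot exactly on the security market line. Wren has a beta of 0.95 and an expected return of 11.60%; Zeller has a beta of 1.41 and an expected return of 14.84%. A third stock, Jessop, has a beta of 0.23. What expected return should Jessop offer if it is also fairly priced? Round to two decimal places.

MRP (SML slope) = (14.84% − 11.60%) / (1.41 − 0.95) = 3.24% / 0.46 = 7.0435%
R_f (intercept) = 11.60% − 0.95 × 7.0435% = 4.9087%
E(R_Jessop) = R_f + β × MRP = 4.9087% + 0.23 × 7.0435% = 6.53%

6.53%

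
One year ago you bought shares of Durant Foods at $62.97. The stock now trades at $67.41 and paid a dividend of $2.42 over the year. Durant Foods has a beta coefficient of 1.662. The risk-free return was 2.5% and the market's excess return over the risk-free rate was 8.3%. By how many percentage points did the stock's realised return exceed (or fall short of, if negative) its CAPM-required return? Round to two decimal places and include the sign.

Realised HPR = (P1 + D1 − P0) / P0 = (67.41 + 2.42 − 62.97) / 62.97 = 6.86 / 62.97 = 10.8941%
CAPM required = R_f + β·MRP = 2.5% + 1.662 × 8.3% = 16.2946%
α = realised − required = 10.8941% − 16.2946% = -5.40%

-5.40%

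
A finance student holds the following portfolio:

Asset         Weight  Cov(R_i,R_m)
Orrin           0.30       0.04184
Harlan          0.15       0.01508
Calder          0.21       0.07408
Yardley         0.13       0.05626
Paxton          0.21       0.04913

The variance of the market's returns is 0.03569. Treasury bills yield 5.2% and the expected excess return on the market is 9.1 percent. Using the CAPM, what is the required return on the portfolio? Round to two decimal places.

17.44%

β_Orrin = 0.04184 / 0.03569 = 1.1723
β_Harlan = 0.01508 / 0.03569 = 0.4225
β_Calder = 0.07408 / 0.03569 = 2.0757
β_Yardley = 0.05626 / 0.03569 = 1.5764
β_Paxton = 0.04913 / 0.03569 = 1.3766
β_P = Σ w_i β_i = 0.30×1.1723 + 0.15×0.4225 + 0.21×2.0757 + 0.13×1.5764 + 0.21×1.3766 = 1.3450
E(R_P) = R_f + β_P × MRP = 5.2% + 1.3450 × 9.1% = 17.44%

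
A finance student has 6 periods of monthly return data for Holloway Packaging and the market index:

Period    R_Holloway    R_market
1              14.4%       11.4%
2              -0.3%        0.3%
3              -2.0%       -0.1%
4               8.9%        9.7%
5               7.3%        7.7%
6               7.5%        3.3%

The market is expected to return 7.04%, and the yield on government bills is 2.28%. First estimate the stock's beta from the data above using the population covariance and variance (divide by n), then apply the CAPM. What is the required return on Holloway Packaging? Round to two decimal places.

7.77%

Mean R_i = (14.4 − 0.3 − 2.0 + 8.9 + 7.3 + 7.5) / 6 = 5.9667%
Mean R_m = (11.4 + 0.3 − 0.1 + 9.7 + 7.7 + 3.3) / 6 = 5.3833%
Σ(R_i − R̄_i)(R_m − R̄_m) = 138.8367  ⇒  Cov = 138.8367 / 6 = 23.1395
Σ(R_m − R̄_m)² = 120.4483  ⇒  Var(R_m) = 120.4483 / 6 = 20.0747
β = Cov / Var(R_m) = 23.1395 / 20.0747 = 1.1527
MRP = 7.04% − 2.28% = 4.76%
E(R) = R_f + β × MRP = 2.28% + 1.1527 × 4.76% = 7.77%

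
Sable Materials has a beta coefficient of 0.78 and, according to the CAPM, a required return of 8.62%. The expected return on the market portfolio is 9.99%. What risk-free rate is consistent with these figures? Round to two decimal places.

3.76%

E(R) = R_f + β(E(R_m) − R_f) = R_f(1 − β) + β·E(R_m)
8.62% = R_f × (1 − 0.78) + 0.78 × 9.99%
8.62% = R_f × 0.22 + 7.7922%
R_f = (8.62% − 7.7922%) / 0.22 = 3.76%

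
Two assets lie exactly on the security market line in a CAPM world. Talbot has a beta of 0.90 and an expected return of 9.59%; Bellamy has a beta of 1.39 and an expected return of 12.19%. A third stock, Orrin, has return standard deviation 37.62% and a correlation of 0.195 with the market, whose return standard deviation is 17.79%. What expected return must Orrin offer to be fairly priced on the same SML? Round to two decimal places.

7.00%

MRP = (12.19% − 9.59%) / (1.39 − 0.90) = 5.3061%
R_f = 9.59% − 0.90 × 5.3061% = 4.8145%
β_Orrin = ρ·σ_i/σ_m = 0.195 × 37.62 / 17.79 = 0.4124
E(R_Orrin) = R_f + β × MRP = 4.8145% + 0.4124 × 5.3061% = 7.00%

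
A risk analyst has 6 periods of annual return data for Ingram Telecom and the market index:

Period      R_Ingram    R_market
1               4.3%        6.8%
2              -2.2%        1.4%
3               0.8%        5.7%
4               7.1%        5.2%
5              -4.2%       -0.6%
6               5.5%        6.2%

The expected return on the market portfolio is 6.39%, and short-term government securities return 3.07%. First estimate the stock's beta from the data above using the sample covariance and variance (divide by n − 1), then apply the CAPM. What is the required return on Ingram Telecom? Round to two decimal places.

7.34%

Mean R_i = (4.3 − 2.2 + 0.8 + 7.1 − 4.2 + 5.5) / 6 = 1.8833%
Mean R_m = (6.8 + 1.4 + 5.7 + 5.2 − 0.6 + 6.2) / 6 = 4.1167%
Σ(R_i − R̄_i)(R_m − R̄_m) = 57.7417  ⇒  Cov = 57.7417 / 5 = 11.5483
Σ(R_m − R̄_m)² = 44.8483  ⇒  Var(R_m) = 44.8483 / 5 = 8.9697
β = Cov / Var(R_m) = 11.5483 / 8.9697 = 1.2875
MRP = 6.39% − 3.07% = 3.32%
E(R) = R_f + β × MRP = 3.07% + 1.2875 × 3.32% = 7.34%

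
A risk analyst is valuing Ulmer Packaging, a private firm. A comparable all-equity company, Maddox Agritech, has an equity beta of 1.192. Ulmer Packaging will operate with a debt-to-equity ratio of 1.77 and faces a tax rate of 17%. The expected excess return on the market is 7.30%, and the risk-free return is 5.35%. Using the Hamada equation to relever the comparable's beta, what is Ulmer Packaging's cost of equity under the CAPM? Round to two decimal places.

β_L = β_U × [1 + (1 − t)(D/E)] = 1.192 × [1 + (1 − 0.17) × 1.77]
    = 1.192 × [1 + 0.83 × 1.77] = 1.192 × 2.4691 = 2.9432
E(R) = R_f + β_L × MRP = 5.35% + 2.9432 × 7.30% = 26.84%

26.84%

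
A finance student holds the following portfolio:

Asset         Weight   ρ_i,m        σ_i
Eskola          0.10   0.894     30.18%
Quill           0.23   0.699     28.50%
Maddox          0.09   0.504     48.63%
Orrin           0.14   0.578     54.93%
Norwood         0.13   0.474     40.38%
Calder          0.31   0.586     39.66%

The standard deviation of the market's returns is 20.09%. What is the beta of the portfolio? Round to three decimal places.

β_Eskola = 0.894 × 30.18% / 20.09% = 1.3430
β_Quill = 0.699 × 28.50% / 20.09% = 0.9916
β_Maddox = 0.504 × 48.63% / 20.09% = 1.2200
β_Orrin = 0.578 × 54.93% / 20.09% = 1.5804
β_Norwood = 0.474 × 40.38% / 20.09% = 0.9527
β_Calder = 0.586 × 39.66% / 20.09% = 1.1568
β_P = Σ w_i β_i = 0.10×1.3430 + 0.23×0.9916 + 0.09×1.2200 + 0.14×1.5804 + 0.13×0.9527 + 0.31×1.1568 = 1.1759

1.176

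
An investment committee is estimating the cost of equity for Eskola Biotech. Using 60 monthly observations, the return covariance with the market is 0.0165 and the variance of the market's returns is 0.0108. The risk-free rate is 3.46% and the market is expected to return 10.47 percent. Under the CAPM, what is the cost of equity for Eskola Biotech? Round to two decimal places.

14.17%

β = Cov(R_i, R_m) / Var(R_m) = 0.0165 / 0.0108 = 1.5278
MRP = 10.47% − 3.46% = 7.01%
E(R) = R_f + β × MRP = 3.46% + 1.5278 × 7.01% = 14.17%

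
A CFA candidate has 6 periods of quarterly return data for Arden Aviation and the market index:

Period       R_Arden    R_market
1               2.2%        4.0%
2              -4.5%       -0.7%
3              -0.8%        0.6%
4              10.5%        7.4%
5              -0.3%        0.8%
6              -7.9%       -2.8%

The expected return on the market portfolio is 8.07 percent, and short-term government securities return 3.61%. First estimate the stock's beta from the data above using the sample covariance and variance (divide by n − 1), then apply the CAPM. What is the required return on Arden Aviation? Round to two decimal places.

11.24%

Mean R_i = (2.2 − 4.5 − 0.8 + 10.5 − 0.3 − 7.9) / 6 = -0.1333%
Mean R_m = (4.0 − 0.7 + 0.6 + 7.4 + 0.8 − 2.8) / 6 = 1.5500%
Σ(R_i − R̄_i)(R_m − R̄_m) = 112.2900  ⇒  Cov = 112.2900 / 5 = 22.4580
Σ(R_m − R̄_m)² = 65.6750  ⇒  Var(R_m) = 65.6750 / 5 = 13.1350
β = Cov / Var(R_m) = 22.4580 / 13.1350 = 1.7098
MRP = 8.07% − 3.61% = 4.46%
E(R) = R_f + β × MRP = 3.61% + 1.7098 × 4.46% = 11.24%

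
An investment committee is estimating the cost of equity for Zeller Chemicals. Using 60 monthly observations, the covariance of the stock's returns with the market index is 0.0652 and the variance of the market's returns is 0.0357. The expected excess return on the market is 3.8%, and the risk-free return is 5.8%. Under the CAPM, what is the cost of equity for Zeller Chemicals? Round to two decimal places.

12.74%

β = Cov(R_i, R_m) / Var(R_m) = 0.0652 / 0.0357 = 1.8263
E(R) = R_f + β × MRP = 5.8% + 1.8263 × 3.8% = 12.74%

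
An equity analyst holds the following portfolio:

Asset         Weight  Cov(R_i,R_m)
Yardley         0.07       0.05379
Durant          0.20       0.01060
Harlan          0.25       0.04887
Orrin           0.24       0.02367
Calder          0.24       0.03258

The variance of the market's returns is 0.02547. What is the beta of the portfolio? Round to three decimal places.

β_Yardley = 0.05379 / 0.02547 = 2.1119
β_Durant = 0.01060 / 0.02547 = 0.4162
β_Harlan = 0.04887 / 0.02547 = 1.9187
β_Orrin = 0.02367 / 0.02547 = 0.9293
β_Calder = 0.03258 / 0.02547 = 1.2792
β_P = Σ w_i β_i = 0.07×2.1119 + 0.20×0.4162 + 0.25×1.9187 + 0.24×0.9293 + 0.24×1.2792 = 1.2408

1.241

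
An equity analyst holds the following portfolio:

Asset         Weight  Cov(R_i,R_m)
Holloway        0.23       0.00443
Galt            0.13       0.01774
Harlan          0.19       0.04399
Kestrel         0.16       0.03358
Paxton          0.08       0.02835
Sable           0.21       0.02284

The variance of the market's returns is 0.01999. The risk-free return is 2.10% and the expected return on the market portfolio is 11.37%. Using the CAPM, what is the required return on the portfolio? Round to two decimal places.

13.29%

β_Holloway = 0.00443 / 0.01999 = 0.2216
β_Galt = 0.01774 / 0.01999 = 0.8874
β_Harlan = 0.04399 / 0.01999 = 2.2006
β_Kestrel = 0.03358 / 0.01999 = 1.6798
β_Paxton = 0.02835 / 0.01999 = 1.4182
β_Sable = 0.02284 / 0.01999 = 1.1426
β_P = Σ w_i β_i = 0.23×0.2216 + 0.13×0.8874 + 0.19×2.2006 + 0.16×1.6798 + 0.08×1.4182 + 0.21×1.1426 = 1.2066
MRP = 11.37% − 2.10% = 9.27%
E(R_P) = R_f + β_P × MRP = 2.10% + 1.2066 × 9.27% = 13.29%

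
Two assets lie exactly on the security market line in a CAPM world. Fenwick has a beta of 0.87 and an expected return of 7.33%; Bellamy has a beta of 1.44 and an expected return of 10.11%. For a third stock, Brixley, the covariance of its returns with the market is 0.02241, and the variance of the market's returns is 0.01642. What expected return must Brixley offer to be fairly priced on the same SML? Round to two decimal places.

MRP = (10.11% − 7.33%) / (1.44 − 0.87) = 4.8772%
R_f = 7.33% − 0.87 × 4.8772% = 3.0868%
β_Brixley = Cov / Var(R_m) = 0.02241 / 0.01642 = 1.3648
E(R_Brixley) = R_f + β × MRP = 3.0868% + 1.3648 × 4.8772% = 9.74%

9.74%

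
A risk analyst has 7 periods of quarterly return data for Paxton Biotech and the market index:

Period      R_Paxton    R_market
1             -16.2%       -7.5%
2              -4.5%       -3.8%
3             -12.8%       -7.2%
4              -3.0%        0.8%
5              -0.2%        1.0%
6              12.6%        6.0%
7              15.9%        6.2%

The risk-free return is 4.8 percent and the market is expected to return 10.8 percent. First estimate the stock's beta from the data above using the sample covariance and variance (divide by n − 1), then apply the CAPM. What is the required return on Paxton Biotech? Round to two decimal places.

16.97%

Mean R_i = (-16.2 − 4.5 − 12.8 − 3.0 − 0.2 + 12.6 + 15.9) / 7 = -1.1714%
Mean R_m = (-7.5 − 3.8 − 7.2 + 0.8 + 1.0 + 6.0 + 6.2) / 7 = -0.6429%
Σ(R_i − R̄_i)(R_m − R̄_m) = 397.0686  ⇒  Cov = 397.0686 / 6 = 66.1781
Σ(R_m − R̄_m)² = 195.7171  ⇒  Var(R_m) = 195.7171 / 6 = 32.6195
β = Cov / Var(R_m) = 66.1781 / 32.6195 = 2.0288
MRP = 10.8% − 4.8% = 6.00%
E(R) = R_f + β × MRP = 4.8% + 2.0288 × 6.0% = 16.97%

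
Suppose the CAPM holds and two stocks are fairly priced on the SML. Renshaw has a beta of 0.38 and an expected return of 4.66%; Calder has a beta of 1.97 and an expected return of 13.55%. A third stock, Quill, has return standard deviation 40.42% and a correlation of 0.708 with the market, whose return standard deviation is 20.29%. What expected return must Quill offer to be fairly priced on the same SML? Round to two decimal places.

10.42%

MRP = (13.55% − 4.66%) / (1.97 − 0.38) = 5.5912%
R_f = 4.66% − 0.38 × 5.5912% = 2.5353%
β_Quill = ρ·σ_i/σ_m = 0.708 × 40.42 / 20.29 = 1.4104
E(R_Quill) = R_f + β × MRP = 2.5353% + 1.4104 × 5.5912% = 10.42%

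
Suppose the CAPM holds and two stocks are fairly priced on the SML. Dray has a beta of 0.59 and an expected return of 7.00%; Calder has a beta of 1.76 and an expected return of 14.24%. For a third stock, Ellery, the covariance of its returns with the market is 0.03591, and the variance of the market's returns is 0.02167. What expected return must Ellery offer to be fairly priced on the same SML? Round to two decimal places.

13.60%

MRP = (14.24% − 7.00%) / (1.76 − 0.59) = 6.1880%
R_f = 7.00% − 0.59 × 6.1880% = 3.3491%
β_Ellery = Cov / Var(R_m) = 0.03591 / 0.02167 = 1.6571
E(R_Ellery) = R_f + β × MRP = 3.3491% + 1.6571 × 6.1880% = 13.60%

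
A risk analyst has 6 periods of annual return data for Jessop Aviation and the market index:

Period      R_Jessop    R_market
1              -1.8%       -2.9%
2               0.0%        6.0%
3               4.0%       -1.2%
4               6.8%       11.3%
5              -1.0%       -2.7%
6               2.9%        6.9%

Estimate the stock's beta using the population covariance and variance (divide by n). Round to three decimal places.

0.384

Mean R_i = (-1.8 + 0.0 + 4.0 + 6.8 − 1.0 + 2.9) / 6 = 1.8167%
Mean R_m = (-2.9 + 6.0 − 1.2 + 11.3 − 2.7 + 6.9) / 6 = 2.9000%
Σ(R_i − R̄_i)(R_m − R̄_m) = 68.3600  ⇒  Cov = 68.3600 / 6 = 11.3933
Σ(R_m − R̄_m)² = 177.9800  ⇒  Var(R_m) = 177.9800 / 6 = 29.6633
β = Cov / Var(R_m) = 11.3933 / 29.6633 = 0.3841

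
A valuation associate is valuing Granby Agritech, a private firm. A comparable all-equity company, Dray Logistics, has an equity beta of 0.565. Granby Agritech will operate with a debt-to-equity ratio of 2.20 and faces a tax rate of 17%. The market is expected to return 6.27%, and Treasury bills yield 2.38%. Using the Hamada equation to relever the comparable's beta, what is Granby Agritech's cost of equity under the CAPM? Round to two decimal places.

8.59%

β_L = β_U × [1 + (1 − t)(D/E)] = 0.565 × [1 + (1 − 0.17) × 2.20]
    = 0.565 × [1 + 0.83 × 2.20] = 0.565 × 2.8260 = 1.5967
MRP = 6.27% − 2.38% = 3.89%
E(R) = R_f + β_L × MRP = 2.38% + 1.5967 × 3.89% = 8.59%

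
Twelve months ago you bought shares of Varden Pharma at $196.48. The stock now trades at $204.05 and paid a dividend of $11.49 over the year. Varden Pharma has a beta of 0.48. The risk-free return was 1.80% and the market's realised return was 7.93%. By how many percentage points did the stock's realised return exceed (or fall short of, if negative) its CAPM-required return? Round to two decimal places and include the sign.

Realised HPR = (P1 + D1 − P0) / P0 = (204.05 + 11.49 − 196.48) / 196.48 = 19.06 / 196.48 = 9.7007%
MRP = 7.93% − 1.80% = 6.13%
CAPM required = R_f + β·MRP = 1.80% + 0.48 × 6.13% = 4.7424%
α = realised − required = 9.7007% − 4.7424% = +4.96%

+4.96%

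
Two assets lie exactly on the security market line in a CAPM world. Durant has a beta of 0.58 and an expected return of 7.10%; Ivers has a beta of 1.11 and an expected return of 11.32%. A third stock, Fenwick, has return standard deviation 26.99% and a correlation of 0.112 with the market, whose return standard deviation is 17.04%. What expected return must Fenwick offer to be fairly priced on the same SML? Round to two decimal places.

3.89%

MRP = (11.32% − 7.10%) / (1.11 − 0.58) = 7.9623%
R_f = 7.10% − 0.58 × 7.9623% = 2.4819%
β_Fenwick = ρ·σ_i/σ_m = 0.112 × 26.99 / 17.04 = 0.1774
E(R_Fenwick) = R_f + β × MRP = 2.4819% + 0.1774 × 7.9623% = 3.89%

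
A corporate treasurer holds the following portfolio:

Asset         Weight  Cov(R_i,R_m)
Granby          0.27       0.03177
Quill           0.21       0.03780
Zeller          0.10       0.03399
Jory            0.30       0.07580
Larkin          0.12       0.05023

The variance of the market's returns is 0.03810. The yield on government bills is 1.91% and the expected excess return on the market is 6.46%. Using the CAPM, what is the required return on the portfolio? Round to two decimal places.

10.16%

β_Granby = 0.03177 / 0.03810 = 0.8339
β_Quill = 0.03780 / 0.03810 = 0.9921
β_Zeller = 0.03399 / 0.03810 = 0.8921
β_Jory = 0.07580 / 0.03810 = 1.9895
β_Larkin = 0.05023 / 0.03810 = 1.3184
β_P = Σ w_i β_i = 0.27×0.8339 + 0.21×0.9921 + 0.10×0.8921 + 0.30×1.9895 + 0.12×1.3184 = 1.2778
E(R_P) = R_f + β_P × MRP = 1.91% + 1.2778 × 6.46% = 10.16%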